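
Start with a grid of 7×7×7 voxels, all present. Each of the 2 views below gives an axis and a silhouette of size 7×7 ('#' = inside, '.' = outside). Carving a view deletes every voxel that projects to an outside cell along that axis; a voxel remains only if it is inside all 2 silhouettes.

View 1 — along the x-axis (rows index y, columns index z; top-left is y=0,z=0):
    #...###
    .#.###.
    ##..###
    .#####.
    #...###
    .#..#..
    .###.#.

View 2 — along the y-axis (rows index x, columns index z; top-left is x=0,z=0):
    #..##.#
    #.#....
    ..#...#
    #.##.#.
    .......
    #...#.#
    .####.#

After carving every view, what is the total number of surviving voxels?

|visual hull| = 70

initial block: 7^3 = 343
after view 1 [x-axis, 28 of 49 cells solid] → remaining = 196
after view 2 [y-axis, 20 of 49 cells solid] → remaining = 70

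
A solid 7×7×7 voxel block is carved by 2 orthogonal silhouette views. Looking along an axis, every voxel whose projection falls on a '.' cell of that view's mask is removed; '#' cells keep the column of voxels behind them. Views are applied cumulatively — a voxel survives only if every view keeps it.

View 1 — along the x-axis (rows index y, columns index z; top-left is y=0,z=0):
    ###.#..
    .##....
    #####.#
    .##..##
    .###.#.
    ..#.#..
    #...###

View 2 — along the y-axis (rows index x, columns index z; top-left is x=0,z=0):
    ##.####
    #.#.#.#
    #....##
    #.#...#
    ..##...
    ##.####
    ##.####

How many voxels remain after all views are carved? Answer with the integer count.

full grid |V| = 343
carve view 1 (along x, YZ-mask fill 26/49): 182 voxels remain
carve view 2 (along y, XZ-mask fill 30/49): 105 voxels remain

|visual hull| = 105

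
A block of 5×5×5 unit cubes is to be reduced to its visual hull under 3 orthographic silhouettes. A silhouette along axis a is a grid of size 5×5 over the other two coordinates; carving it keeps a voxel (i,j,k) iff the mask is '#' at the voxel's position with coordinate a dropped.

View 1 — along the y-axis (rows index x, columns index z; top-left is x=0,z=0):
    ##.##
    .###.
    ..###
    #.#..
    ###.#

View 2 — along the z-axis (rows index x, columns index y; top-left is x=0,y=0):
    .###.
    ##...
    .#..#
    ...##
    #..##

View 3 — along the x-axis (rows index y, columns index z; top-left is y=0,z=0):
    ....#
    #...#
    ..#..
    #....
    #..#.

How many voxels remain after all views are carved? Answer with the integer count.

before carving: 125 voxels (5×5×5)
  1. axis=1 (XZ plane), |mask|=16  ⇒  voxels=80
  2. axis=2 (XY plane), |mask|=12  ⇒  voxels=40
  3. axis=0 (YZ plane), |mask|=7  ⇒  voxels=10

|visual hull| = 10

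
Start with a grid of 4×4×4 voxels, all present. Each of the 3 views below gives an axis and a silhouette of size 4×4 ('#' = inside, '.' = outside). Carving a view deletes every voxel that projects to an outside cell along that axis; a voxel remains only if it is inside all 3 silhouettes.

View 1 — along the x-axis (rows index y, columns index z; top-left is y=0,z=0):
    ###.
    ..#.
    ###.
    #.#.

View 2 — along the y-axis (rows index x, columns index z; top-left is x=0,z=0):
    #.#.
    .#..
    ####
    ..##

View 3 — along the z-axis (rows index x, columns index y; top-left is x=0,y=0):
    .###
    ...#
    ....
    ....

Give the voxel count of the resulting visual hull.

full grid |V| = 64
V1 x: intersect with YZ mask (9 set) -- 36 left
V2 y: intersect with XZ mask (9 set) -- 22 left
V3 z: intersect with XY mask (4 set) -- 5 left

voxel count = 5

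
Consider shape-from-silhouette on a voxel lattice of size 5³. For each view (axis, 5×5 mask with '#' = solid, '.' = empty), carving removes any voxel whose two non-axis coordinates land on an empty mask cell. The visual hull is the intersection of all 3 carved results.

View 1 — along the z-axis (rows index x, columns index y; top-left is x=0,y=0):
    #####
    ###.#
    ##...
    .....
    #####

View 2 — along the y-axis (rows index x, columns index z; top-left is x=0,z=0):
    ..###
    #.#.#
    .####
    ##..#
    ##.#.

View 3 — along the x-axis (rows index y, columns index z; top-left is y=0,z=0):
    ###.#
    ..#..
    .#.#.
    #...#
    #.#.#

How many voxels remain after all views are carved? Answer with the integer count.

start: 5×5×5 = 125 voxels
[1] z-view keeps 16 columns → grid now 80
[2] y-view keeps 16 columns → grid now 50
[3] x-view keeps 12 columns → grid now 24

voxel count = 24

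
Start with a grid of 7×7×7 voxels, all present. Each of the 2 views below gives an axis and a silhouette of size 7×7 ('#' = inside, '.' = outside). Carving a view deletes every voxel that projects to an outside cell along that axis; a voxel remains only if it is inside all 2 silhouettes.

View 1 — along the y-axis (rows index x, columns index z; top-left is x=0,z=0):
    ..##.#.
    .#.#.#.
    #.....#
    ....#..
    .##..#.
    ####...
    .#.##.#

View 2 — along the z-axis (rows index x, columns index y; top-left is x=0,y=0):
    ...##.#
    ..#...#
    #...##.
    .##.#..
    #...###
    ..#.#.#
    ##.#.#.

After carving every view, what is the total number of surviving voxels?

start: 7×7×7 = 343 voxels
V1 y: intersect with XZ mask (20 set) -- 140 left
V2 z: intersect with XY mask (22 set) -- 64 left

|visual hull| = 64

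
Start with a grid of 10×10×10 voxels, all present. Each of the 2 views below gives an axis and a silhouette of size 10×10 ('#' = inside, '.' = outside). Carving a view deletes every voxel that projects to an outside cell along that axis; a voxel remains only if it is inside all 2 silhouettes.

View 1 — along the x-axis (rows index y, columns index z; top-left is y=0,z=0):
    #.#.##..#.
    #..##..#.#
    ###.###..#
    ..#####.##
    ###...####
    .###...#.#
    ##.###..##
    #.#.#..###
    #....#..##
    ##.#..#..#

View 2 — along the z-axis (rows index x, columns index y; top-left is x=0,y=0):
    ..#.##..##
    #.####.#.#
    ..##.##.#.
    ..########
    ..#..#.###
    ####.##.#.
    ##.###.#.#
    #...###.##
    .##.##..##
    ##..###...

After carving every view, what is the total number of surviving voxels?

remaining voxels: 350

full grid |V| = 1000
carve view 1 (along x, YZ-mask fill 58/100): 580 voxels remain
carve view 2 (along z, XY-mask fill 61/100): 350 voxels remain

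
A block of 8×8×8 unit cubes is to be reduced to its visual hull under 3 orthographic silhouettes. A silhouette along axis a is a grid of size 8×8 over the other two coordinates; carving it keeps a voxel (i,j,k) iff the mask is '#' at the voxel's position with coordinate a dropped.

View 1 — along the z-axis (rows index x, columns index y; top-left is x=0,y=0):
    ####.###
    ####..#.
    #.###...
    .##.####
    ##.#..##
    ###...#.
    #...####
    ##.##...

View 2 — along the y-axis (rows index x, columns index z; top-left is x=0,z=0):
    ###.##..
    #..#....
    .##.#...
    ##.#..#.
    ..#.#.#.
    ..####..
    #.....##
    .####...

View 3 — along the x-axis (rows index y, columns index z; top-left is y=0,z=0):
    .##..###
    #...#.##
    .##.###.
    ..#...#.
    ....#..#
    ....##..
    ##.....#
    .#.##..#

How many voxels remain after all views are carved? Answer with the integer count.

remaining voxels: 57

before carving: 512 voxels (8×8×8)
step 1: project along z, AND mask (40/64) → |grid| = 320
step 2: project along y, AND mask (28/64) → |grid| = 143
step 3: project along x, AND mask (27/64) → |grid| = 57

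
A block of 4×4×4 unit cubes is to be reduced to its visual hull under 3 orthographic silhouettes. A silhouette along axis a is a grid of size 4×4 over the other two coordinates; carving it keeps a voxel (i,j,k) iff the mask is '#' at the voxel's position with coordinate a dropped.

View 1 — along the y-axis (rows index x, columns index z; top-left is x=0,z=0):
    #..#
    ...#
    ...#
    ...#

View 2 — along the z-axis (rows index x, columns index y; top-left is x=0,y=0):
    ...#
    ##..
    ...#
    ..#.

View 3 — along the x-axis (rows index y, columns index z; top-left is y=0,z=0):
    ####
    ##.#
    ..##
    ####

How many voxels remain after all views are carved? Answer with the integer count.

6 voxels

full grid |V| = 64
after view 1 [y-axis, 5 of 16 cells solid] → remaining = 20
after view 2 [z-axis, 5 of 16 cells solid] → remaining = 6
after view 3 [x-axis, 13 of 16 cells solid] → remaining = 6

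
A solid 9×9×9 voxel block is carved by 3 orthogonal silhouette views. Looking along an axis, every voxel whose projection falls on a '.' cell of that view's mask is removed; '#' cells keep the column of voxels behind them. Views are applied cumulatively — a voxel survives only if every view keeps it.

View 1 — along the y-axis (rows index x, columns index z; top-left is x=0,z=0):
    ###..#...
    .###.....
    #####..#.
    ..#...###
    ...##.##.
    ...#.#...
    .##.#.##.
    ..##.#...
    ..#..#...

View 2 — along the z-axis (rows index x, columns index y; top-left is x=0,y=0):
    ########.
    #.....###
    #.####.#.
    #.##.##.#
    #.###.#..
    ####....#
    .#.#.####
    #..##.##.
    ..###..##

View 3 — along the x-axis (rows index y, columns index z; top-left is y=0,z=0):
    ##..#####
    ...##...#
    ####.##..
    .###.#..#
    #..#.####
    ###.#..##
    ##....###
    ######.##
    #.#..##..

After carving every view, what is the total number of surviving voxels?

voxel count = 119

start: 9×9×9 = 729 voxels
V1 y: intersect with XZ mask (33 set) -- 297 left
V2 z: intersect with XY mask (50 set) -- 189 left
V3 x: intersect with YZ mask (50 set) -- 119 left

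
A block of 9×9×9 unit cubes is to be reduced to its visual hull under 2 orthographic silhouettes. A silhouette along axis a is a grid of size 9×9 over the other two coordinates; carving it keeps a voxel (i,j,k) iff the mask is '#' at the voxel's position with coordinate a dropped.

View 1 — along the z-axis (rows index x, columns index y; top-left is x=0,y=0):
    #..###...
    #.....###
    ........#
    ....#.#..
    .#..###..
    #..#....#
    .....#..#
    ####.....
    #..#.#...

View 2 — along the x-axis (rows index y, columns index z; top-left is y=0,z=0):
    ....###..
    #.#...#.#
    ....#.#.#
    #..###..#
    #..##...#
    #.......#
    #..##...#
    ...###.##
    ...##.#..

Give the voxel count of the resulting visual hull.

95 voxels

start: 9×9×9 = 729 voxels
carve view 1 (along z, XY-mask fill 27/81): 243 voxels remain
carve view 2 (along x, YZ-mask fill 33/81): 95 voxels remain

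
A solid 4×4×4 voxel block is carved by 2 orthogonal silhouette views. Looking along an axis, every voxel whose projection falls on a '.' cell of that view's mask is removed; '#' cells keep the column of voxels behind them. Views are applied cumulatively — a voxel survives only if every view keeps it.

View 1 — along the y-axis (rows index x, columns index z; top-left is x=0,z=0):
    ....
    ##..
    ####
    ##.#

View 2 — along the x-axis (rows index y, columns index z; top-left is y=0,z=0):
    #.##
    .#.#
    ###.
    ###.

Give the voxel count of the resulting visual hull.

25 voxels

full grid |V| = 64
step 1: project along y, AND mask (9/16) → |grid| = 36
step 2: project along x, AND mask (11/16) → |grid| = 25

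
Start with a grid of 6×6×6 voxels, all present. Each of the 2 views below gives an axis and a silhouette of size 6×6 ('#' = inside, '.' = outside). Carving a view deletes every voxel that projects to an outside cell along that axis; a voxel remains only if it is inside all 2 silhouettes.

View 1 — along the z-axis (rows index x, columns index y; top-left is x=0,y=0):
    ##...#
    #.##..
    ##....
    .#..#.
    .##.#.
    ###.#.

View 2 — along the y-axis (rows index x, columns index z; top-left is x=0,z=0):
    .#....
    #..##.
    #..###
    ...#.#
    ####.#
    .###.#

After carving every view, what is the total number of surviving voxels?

voxel count = 55

initial block: 6^3 = 216
  1. axis=2 (XY plane), |mask|=17  ⇒  voxels=102
  2. axis=1 (XZ plane), |mask|=19  ⇒  voxels=55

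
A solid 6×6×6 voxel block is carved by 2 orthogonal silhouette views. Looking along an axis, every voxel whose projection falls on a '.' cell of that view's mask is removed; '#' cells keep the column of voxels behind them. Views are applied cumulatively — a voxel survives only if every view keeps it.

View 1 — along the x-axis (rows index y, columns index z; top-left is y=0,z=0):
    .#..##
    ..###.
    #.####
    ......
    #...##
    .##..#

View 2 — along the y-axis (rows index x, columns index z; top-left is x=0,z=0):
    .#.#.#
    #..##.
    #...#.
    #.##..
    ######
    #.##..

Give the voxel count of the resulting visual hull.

voxel count = 53

initial block: 6^3 = 216
  1. axis=0 (YZ plane), |mask|=17  ⇒  voxels=102
  2. axis=1 (XZ plane), |mask|=20  ⇒  voxels=53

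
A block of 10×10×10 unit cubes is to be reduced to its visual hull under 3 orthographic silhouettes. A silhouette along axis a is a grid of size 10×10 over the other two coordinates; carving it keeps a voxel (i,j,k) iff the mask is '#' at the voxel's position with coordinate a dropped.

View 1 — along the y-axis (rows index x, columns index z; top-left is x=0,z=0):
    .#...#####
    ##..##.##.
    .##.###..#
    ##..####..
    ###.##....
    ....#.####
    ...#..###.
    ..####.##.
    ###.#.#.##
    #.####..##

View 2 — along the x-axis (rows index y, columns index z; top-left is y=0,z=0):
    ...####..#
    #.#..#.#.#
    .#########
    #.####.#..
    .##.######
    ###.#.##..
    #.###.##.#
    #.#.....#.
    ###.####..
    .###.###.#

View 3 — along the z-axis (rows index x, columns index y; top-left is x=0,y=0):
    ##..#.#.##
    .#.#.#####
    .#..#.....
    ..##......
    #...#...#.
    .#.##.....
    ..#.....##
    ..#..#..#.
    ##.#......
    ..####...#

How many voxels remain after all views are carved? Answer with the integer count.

start: 10×10×10 = 1000 voxels
  1. axis=1 (XZ plane), |mask|=58  ⇒  voxels=580
  2. axis=0 (YZ plane), |mask|=63  ⇒  voxels=366
  3. axis=2 (XY plane), |mask|=37  ⇒  voxels=140

140 voxels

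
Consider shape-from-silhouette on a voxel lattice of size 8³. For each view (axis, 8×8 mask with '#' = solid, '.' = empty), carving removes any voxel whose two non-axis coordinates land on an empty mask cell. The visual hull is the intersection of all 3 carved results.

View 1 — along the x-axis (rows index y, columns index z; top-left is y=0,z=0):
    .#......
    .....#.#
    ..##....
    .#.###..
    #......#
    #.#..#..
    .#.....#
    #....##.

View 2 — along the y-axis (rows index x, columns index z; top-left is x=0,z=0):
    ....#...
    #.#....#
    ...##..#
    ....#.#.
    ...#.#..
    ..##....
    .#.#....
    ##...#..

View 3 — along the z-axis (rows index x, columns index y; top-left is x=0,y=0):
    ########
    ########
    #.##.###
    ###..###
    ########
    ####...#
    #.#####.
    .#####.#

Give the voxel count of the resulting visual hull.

full grid |V| = 512
[1] x-view keeps 19 columns → grid now 152
[2] y-view keeps 18 columns → grid now 42
[3] z-view keeps 53 columns → grid now 36

36 voxels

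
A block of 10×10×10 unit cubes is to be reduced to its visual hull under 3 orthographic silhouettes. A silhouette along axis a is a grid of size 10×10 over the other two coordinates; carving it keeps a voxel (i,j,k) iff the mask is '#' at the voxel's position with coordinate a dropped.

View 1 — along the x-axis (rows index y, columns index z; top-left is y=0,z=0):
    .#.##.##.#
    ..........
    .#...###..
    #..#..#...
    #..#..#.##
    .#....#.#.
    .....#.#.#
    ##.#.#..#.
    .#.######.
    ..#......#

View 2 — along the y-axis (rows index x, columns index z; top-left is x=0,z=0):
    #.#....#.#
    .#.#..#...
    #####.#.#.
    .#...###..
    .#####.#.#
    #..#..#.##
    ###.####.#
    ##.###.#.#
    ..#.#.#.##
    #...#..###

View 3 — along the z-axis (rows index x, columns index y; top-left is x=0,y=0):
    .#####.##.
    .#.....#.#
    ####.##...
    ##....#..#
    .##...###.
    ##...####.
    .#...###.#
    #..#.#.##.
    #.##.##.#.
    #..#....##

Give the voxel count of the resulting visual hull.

voxel count = 97

initial block: 10^3 = 1000
carve view 1 (along x, YZ-mask fill 38/100): 380 voxels remain
carve view 2 (along y, XZ-mask fill 55/100): 210 voxels remain
carve view 3 (along z, XY-mask fill 51/100): 97 voxels remain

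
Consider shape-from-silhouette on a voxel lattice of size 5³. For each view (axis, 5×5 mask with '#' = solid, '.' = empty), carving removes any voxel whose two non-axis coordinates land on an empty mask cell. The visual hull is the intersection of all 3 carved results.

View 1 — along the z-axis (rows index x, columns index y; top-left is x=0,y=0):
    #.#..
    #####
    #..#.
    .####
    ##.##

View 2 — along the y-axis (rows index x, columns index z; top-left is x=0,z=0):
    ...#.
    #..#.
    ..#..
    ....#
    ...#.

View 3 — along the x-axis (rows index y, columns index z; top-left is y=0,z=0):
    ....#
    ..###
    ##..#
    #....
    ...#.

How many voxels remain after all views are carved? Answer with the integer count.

voxel count = 8

start: 5×5×5 = 125 voxels
V1 z: intersect with XY mask (17 set) -- 85 left
V2 y: intersect with XZ mask (6 set) -- 22 left
V3 x: intersect with YZ mask (9 set) -- 8 left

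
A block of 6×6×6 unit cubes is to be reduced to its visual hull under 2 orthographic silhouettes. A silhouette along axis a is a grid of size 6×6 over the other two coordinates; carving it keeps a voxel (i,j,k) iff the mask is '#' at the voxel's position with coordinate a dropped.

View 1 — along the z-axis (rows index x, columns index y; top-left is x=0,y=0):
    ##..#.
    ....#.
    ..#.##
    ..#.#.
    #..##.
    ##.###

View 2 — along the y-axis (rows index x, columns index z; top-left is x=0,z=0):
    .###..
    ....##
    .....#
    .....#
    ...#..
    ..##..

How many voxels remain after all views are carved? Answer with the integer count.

remaining voxels: 29

full grid |V| = 216
V1 z: intersect with XY mask (17 set) -- 102 left
V2 y: intersect with XZ mask (10 set) -- 29 left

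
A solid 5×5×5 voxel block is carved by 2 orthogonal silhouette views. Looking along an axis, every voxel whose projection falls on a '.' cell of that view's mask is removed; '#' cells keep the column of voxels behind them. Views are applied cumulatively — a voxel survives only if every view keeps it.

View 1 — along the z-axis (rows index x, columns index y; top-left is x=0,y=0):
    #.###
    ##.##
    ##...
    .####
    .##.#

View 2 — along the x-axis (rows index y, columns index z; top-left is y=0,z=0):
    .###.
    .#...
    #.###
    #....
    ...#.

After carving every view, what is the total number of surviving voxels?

initial block: 5^3 = 125
  1. axis=2 (XY plane), |mask|=17  ⇒  voxels=85
  2. axis=0 (YZ plane), |mask|=10  ⇒  voxels=32

|visual hull| = 32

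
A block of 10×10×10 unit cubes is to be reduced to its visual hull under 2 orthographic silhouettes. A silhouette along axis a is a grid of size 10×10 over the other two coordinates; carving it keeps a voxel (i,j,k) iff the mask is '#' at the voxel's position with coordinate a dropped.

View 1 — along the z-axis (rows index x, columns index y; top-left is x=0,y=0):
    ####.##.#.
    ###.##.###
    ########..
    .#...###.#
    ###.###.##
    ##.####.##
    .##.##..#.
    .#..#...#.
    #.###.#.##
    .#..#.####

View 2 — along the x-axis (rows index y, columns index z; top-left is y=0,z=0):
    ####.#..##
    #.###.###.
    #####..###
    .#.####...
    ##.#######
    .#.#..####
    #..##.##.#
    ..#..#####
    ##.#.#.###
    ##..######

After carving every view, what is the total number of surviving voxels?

before carving: 1000 voxels (10×10×10)
[1] z-view keeps 65 columns → grid now 650
[2] x-view keeps 69 columns → grid now 457

|visual hull| = 457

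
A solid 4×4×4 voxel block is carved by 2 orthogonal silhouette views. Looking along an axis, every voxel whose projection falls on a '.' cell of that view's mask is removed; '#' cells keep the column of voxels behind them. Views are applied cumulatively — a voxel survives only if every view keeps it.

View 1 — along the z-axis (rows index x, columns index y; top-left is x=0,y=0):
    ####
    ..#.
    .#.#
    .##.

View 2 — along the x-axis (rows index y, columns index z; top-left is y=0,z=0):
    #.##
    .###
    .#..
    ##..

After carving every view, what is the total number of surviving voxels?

voxel count = 19

before carving: 64 voxels (4×4×4)
V1 z: intersect with XY mask (9 set) -- 36 left
V2 x: intersect with YZ mask (9 set) -- 19 left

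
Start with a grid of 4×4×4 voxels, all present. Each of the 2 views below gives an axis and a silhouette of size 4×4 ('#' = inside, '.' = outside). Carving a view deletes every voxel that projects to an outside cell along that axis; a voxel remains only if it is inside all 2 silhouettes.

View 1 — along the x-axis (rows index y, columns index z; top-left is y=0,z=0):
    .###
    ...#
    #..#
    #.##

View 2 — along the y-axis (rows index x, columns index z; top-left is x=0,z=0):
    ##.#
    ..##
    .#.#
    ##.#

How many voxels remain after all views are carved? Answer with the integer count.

initial block: 4^3 = 64
V1 x: intersect with YZ mask (9 set) -- 36 left
V2 y: intersect with XZ mask (10 set) -- 25 left

25 voxels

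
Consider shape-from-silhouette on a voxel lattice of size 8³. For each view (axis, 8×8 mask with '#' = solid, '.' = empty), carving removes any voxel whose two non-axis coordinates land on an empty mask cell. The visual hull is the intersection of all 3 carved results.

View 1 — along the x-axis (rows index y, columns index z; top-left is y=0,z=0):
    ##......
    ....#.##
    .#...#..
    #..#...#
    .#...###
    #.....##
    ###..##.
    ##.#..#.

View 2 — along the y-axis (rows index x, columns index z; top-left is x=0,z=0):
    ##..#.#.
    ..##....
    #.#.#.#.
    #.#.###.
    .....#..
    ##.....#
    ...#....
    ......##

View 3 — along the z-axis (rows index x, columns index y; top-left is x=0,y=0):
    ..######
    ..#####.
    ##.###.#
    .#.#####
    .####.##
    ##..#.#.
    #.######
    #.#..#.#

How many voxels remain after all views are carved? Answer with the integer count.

start: 8×8×8 = 512 voxels
carve view 1 (along x, YZ-mask fill 26/64): 208 voxels remain
carve view 2 (along y, XZ-mask fill 22/64): 74 voxels remain
carve view 3 (along z, XY-mask fill 44/64): 51 voxels remain

voxel count = 51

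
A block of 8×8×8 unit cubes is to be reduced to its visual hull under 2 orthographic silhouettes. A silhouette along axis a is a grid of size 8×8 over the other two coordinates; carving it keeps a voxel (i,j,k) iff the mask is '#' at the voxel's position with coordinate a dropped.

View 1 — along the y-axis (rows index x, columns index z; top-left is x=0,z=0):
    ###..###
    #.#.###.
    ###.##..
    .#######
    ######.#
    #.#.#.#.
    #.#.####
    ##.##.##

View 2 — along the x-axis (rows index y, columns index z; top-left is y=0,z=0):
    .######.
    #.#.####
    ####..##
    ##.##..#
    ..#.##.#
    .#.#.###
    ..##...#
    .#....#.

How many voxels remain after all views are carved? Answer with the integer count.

208 voxels

full grid |V| = 512
after view 1 [y-axis, 46 of 64 cells solid] → remaining = 368
after view 2 [x-axis, 37 of 64 cells solid] → remaining = 208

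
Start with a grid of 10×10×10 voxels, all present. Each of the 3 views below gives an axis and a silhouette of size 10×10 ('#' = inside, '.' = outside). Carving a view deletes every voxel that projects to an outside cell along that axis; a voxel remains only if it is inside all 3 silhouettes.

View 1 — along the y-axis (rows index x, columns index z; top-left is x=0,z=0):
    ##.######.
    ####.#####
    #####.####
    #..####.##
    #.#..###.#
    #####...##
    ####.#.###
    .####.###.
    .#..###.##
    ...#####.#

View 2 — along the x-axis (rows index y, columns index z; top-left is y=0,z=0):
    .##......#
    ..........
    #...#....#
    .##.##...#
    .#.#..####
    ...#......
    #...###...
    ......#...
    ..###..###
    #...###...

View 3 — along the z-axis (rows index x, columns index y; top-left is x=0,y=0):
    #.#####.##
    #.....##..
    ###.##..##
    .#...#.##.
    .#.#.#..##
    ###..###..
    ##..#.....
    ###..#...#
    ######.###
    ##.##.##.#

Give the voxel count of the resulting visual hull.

remaining voxels: 125

start: 10×10×10 = 1000 voxels
step 1: project along y, AND mask (73/100) → |grid| = 730
step 2: project along x, AND mask (33/100) → |grid| = 242
step 3: project along z, AND mask (57/100) → |grid| = 125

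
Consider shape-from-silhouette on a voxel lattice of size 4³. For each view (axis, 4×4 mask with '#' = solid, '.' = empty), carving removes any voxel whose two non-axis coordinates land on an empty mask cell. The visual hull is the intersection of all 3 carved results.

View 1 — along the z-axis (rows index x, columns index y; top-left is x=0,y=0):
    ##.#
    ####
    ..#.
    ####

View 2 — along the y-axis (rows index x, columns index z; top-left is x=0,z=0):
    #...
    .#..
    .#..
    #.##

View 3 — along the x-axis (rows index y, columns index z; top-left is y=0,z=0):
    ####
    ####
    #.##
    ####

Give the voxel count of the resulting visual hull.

18 voxels

before carving: 64 voxels (4×4×4)
step 1: project along z, AND mask (12/16) → |grid| = 48
step 2: project along y, AND mask (6/16) → |grid| = 20
step 3: project along x, AND mask (15/16) → |grid| = 18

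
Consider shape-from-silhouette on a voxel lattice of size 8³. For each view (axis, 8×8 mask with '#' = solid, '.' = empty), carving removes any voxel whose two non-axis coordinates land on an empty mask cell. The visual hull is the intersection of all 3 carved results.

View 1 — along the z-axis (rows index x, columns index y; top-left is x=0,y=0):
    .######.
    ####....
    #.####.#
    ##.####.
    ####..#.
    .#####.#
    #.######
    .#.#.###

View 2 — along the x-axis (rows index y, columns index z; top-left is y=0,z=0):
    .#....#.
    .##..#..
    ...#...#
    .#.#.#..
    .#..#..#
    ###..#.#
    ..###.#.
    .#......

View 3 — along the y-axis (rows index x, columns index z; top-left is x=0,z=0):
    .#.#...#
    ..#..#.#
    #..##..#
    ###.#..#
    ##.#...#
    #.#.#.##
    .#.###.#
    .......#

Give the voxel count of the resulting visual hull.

|visual hull| = 64

before carving: 512 voxels (8×8×8)
V1 z: intersect with XY mask (45 set) -- 360 left
V2 x: intersect with YZ mask (23 set) -- 133 left
V3 y: intersect with XZ mask (30 set) -- 64 left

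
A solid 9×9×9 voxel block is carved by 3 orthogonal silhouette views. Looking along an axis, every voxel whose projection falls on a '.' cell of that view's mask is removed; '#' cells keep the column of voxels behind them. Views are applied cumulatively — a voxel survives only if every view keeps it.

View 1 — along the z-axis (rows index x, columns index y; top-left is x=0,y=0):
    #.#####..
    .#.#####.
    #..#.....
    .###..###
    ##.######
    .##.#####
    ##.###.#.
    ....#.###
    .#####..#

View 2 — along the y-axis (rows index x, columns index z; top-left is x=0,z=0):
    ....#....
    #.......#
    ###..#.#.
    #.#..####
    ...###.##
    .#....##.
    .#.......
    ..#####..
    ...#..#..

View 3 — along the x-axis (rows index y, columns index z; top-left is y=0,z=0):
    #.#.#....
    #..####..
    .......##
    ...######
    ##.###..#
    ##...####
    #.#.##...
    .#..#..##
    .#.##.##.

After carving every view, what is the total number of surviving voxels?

start: 9×9×9 = 729 voxels
carve view 1 (along z, XY-mask fill 51/81): 459 voxels remain
carve view 2 (along y, XZ-mask fill 30/81): 163 voxels remain
carve view 3 (along x, YZ-mask fill 41/81): 88 voxels remain

remaining voxels: 88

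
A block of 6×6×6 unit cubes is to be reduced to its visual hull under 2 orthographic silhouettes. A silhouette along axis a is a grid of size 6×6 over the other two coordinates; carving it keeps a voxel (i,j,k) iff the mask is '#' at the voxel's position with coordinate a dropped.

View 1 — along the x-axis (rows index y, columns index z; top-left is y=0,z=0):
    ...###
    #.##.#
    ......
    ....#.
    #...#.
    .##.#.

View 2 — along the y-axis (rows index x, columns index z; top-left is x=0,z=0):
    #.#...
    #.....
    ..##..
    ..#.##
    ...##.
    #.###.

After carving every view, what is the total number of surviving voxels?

voxel count = 34

before carving: 216 voxels (6×6×6)
V1 x: intersect with YZ mask (13 set) -- 78 left
V2 y: intersect with XZ mask (14 set) -- 34 left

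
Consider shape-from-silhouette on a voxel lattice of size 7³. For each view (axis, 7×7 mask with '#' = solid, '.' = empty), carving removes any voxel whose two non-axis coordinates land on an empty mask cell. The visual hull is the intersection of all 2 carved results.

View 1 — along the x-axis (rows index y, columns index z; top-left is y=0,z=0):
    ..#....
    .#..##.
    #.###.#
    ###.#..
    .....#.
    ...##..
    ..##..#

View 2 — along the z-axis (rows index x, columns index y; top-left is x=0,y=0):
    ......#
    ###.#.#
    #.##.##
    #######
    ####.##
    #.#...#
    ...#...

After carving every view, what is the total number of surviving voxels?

|visual hull| = 81

start: 7×7×7 = 343 voxels
after view 1 [x-axis, 19 of 49 cells solid] → remaining = 133
after view 2 [z-axis, 28 of 49 cells solid] → remaining = 81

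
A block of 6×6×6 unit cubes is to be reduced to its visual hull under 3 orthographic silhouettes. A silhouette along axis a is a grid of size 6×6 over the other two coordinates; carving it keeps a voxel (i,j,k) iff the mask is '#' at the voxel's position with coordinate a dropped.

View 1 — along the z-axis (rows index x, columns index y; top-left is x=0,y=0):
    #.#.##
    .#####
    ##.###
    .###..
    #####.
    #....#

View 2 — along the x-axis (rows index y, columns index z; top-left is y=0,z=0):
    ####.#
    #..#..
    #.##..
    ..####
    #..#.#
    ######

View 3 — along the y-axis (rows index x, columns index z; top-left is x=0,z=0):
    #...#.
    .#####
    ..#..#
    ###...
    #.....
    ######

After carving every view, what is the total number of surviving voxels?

remaining voxels: 45

initial block: 6^3 = 216
V1 z: intersect with XY mask (24 set) -- 144 left
V2 x: intersect with YZ mask (23 set) -- 92 left
V3 y: intersect with XZ mask (19 set) -- 45 left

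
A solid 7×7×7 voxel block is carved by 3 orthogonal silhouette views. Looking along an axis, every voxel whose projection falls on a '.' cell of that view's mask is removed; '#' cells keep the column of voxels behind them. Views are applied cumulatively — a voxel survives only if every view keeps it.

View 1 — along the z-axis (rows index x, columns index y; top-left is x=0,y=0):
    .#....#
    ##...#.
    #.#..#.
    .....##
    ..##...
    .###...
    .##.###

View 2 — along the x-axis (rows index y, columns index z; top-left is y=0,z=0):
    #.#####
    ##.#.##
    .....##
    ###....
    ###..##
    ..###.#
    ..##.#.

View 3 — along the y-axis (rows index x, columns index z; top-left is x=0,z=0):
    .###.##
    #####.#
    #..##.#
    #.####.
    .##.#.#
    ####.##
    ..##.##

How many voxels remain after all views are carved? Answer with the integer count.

61 voxels

full grid |V| = 343
carve view 1 (along z, XY-mask fill 20/49): 140 voxels remain
carve view 2 (along x, YZ-mask fill 28/49): 76 voxels remain
carve view 3 (along y, XZ-mask fill 34/49): 61 voxels remain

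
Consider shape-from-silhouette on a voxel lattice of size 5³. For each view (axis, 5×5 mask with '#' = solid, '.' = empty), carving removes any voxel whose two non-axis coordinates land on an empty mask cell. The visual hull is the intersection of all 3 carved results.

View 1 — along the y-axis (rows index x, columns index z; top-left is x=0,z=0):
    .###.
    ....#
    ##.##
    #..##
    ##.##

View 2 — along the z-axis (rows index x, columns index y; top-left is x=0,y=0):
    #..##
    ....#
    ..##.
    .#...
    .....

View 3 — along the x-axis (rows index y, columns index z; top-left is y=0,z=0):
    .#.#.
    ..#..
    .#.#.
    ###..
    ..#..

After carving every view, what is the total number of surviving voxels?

initial block: 5^3 = 125
after view 1 [y-axis, 15 of 25 cells solid] → remaining = 75
after view 2 [z-axis, 7 of 25 cells solid] → remaining = 21
after view 3 [x-axis, 9 of 25 cells solid] → remaining = 9

9 voxels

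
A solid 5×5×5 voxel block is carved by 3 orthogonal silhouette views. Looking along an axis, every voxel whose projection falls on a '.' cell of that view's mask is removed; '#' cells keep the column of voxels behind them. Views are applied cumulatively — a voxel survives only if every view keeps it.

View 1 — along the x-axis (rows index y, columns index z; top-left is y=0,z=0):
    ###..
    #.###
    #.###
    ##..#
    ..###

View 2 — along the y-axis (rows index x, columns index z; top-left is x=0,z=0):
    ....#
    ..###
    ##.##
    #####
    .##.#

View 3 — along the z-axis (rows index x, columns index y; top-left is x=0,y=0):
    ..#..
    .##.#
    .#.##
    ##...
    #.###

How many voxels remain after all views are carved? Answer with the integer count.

start: 5×5×5 = 125 voxels
carve view 1 (along x, YZ-mask fill 17/25): 85 voxels remain
carve view 2 (along y, XZ-mask fill 16/25): 55 voxels remain
carve view 3 (along z, XY-mask fill 13/25): 33 voxels remain

33 voxels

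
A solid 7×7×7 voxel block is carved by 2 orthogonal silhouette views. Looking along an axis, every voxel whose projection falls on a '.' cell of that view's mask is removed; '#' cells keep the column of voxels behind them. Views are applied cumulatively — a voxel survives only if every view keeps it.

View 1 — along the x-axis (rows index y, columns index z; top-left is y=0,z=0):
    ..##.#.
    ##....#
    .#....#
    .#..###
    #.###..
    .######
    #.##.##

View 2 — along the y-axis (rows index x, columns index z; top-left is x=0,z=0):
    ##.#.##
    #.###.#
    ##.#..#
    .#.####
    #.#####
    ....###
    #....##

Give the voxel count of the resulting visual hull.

start: 7×7×7 = 343 voxels
step 1: project along x, AND mask (27/49) → |grid| = 189
step 2: project along y, AND mask (31/49) → |grid| = 122

remaining voxels: 122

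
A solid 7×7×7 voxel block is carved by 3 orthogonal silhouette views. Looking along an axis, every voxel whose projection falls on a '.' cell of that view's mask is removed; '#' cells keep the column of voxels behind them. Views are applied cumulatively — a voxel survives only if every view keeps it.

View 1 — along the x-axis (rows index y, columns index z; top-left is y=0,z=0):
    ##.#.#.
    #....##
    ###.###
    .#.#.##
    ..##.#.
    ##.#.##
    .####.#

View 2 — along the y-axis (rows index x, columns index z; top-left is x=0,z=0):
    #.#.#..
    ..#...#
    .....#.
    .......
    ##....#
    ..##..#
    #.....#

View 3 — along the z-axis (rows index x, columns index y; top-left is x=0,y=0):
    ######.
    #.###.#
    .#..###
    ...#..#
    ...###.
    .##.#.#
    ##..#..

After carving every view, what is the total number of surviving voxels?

full grid |V| = 343
step 1: project along x, AND mask (30/49) → |grid| = 210
step 2: project along y, AND mask (14/49) → |grid| = 59
step 3: project along z, AND mask (27/49) → |grid| = 32

32 voxels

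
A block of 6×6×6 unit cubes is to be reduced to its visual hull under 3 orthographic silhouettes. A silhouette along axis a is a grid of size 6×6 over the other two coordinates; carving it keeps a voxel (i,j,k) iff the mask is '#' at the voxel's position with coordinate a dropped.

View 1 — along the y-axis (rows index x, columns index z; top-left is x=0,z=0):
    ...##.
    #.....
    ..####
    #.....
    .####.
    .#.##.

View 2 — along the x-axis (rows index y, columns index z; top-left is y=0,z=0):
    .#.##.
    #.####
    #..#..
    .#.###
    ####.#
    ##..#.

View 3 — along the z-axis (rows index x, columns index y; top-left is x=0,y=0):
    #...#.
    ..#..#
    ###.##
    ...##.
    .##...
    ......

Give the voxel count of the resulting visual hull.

before carving: 216 voxels (6×6×6)
  1. axis=1 (XZ plane), |mask|=15  ⇒  voxels=90
  2. axis=0 (YZ plane), |mask|=22  ⇒  voxels=59
  3. axis=2 (XY plane), |mask|=13  ⇒  voxels=21

voxel count = 21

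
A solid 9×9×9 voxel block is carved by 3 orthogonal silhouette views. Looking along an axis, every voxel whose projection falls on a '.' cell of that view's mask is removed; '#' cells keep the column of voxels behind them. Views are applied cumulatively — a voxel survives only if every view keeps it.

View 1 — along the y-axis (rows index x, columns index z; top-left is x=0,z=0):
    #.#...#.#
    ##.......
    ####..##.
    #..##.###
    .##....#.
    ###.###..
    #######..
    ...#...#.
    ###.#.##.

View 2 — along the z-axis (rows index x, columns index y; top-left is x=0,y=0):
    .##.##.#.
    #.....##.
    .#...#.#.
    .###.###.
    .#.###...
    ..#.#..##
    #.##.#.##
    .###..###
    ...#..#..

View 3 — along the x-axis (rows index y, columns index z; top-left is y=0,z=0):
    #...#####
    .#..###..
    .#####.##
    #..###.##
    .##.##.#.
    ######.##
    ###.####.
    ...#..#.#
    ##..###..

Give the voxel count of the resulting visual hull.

full grid |V| = 729
step 1: project along y, AND mask (42/81) → |grid| = 378
step 2: project along z, AND mask (39/81) → |grid| = 182
step 3: project along x, AND mask (51/81) → |grid| = 107

remaining voxels: 107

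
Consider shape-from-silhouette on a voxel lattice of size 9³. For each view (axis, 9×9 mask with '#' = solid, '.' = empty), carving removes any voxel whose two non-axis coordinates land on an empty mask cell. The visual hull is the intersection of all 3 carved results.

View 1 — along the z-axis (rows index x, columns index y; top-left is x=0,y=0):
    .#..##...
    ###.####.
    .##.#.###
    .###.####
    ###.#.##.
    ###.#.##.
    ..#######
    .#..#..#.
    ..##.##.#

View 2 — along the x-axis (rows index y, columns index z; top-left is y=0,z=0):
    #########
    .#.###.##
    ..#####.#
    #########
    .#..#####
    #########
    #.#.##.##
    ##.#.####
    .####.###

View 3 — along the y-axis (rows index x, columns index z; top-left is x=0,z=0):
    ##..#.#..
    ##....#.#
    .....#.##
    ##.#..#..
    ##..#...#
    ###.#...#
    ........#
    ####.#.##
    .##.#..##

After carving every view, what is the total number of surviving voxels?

start: 9×9×9 = 729 voxels
after view 1 [z-axis, 50 of 81 cells solid] → remaining = 450
after view 2 [x-axis, 65 of 81 cells solid] → remaining = 344
after view 3 [y-axis, 37 of 81 cells solid] → remaining = 149

remaining voxels: 149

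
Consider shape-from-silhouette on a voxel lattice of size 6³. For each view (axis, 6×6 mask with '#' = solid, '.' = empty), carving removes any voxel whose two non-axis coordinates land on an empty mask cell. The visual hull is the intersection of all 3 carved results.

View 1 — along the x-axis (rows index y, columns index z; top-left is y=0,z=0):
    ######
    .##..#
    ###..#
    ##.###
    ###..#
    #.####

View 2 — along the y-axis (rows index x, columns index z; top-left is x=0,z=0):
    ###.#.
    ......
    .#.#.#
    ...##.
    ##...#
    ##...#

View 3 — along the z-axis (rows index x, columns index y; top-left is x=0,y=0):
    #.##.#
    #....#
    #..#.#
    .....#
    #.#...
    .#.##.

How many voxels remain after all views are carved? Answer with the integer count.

remaining voxels: 37

before carving: 216 voxels (6×6×6)
step 1: project along x, AND mask (27/36) → |grid| = 162
step 2: project along y, AND mask (15/36) → |grid| = 70
step 3: project along z, AND mask (15/36) → |grid| = 37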